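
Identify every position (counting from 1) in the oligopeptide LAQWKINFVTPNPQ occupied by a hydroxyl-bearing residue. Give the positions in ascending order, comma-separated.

10

Matching residues: T10.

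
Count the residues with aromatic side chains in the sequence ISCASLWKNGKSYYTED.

F, W, and Y each carry an aromatic ring on the side chain.
Matching residues: W7, Y13, Y14.

3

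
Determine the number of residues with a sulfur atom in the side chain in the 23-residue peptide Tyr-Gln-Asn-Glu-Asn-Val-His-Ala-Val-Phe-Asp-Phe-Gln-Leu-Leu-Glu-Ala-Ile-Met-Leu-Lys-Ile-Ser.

1

Cysteine (C, thiol) and methionine (M, thioether) are the two sulfur-containing amino acids.
Matching residues: Met19.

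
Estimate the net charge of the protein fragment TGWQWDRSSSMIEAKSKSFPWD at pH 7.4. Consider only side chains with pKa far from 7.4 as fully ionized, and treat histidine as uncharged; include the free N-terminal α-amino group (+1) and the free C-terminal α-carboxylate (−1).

The side chains ionized at physiological pH are Lys/Arg (+1) and Asp/Glu (−1); with His treated as neutral, nothing else contributes.
Positive (K, R): R7, K15, K17 → +3.
Negative (D, E): D6, E13, D22 → −3.
The N-terminus (+1) and C-terminus (−1) cancel.
Net charge = (+3) + (−3) = 0.

0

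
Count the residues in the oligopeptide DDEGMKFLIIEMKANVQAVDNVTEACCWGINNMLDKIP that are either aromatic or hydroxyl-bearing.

3

Aromatic: F, W, Y. Hydroxyl-bearing: S, T, Y.
Aromatic residues here: F7, W28 (2).
Hydroxyl-bearing residues here: T23 (1).
(Y belongs to both groups, but none appear in this sequence.) Total = 2 + 1 = 3.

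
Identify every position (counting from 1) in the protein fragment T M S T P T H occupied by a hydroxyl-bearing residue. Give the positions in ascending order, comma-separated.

Matching residues: T1, S3, T4, T6.

1, 3, 4, 6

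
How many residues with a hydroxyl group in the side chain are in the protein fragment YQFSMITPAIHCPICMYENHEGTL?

5

Serine (S), threonine (T), and tyrosine (Y) each carry a hydroxyl group on the side chain.
Matching residues: Y1, S4, T7, Y17, T23.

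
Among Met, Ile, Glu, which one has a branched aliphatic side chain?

Ile

Valine (V), leucine (L), and isoleucine (I) are the branched-chain amino acids.
Of the listed options, only Ile belongs to this group.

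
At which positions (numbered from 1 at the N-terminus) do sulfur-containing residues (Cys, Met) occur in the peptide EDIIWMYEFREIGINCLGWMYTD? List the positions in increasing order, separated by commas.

Matching residues: M6, C16, M20.

6, 16, 20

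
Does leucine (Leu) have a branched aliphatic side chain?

V, L, and I make up the branched-chain aliphatic group.
Leucine is in this group.

Yes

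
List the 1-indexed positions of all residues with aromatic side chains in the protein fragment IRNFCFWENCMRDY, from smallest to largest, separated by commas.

F, W, and Y each carry an aromatic ring on the side chain.
Matching residues: F4, F6, W7, Y14.

4, 6, 7, 14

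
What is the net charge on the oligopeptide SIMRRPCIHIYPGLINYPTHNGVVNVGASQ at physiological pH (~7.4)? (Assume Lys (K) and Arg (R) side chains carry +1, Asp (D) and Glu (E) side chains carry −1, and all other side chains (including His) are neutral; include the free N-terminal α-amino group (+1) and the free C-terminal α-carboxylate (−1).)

+2

Positive (K, R): R4, R5 → +2.
Negative (D, E): none → −0.
The N-terminus (+1) and C-terminus (−1) cancel.
Net charge = (+2) + (−0) = +2.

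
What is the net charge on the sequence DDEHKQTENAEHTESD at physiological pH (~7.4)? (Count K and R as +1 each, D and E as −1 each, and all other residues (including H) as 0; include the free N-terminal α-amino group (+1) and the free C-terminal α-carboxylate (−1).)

-6

Positive (K, R): K5 → +1.
Negative (D, E): D1, D2, E3, E8, E11, E14, D16 → −7.
The N-terminus (+1) and C-terminus (−1) cancel.
Net charge = (+1) + (−7) = −6.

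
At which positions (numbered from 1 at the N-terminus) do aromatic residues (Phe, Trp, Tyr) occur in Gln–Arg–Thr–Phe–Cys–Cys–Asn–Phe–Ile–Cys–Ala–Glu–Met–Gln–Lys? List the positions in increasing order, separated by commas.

4, 8

Matching residues: Phe4, Phe8.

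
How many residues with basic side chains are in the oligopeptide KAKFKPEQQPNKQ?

4

The basic amino acids are Lys (K), Arg (R), and His (H).
Matching residues: K1, K3, K5, K12.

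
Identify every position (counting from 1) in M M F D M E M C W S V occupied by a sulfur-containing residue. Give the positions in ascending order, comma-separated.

Cysteine (C, thiol) and methionine (M, thioether) are the two sulfur-containing amino acids.
Matching residues: M1, M2, M5, M7, C8.

1, 2, 5, 7, 8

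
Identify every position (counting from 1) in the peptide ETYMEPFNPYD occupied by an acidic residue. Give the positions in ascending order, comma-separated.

1, 5, 11

Only D (aspartate) and E (glutamate) carry a side-chain carboxylic acid.
Matching residues: E1, E5, D11.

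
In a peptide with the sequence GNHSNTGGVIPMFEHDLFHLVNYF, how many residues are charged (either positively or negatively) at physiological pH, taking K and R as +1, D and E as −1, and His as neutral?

2

Charged side chains at pH ~7.4: K, R (positive); D, E (negative).
Matching residues: E14, D16.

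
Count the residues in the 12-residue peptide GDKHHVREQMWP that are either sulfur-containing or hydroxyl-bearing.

Sulfur-containing: C, M. Hydroxyl-bearing: S, T, Y.
Sulfur-containing residues here: M10 (1).
Hydroxyl-bearing residues here: none (0).
The two groups share no amino acid, so total = 1 + 0 = 1.

1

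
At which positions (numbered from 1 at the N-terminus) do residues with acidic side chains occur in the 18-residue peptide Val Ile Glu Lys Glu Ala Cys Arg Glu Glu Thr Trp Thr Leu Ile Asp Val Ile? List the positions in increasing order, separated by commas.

Aspartate (D) and glutamate (E) have carboxylic-acid side chains and are the acidic amino acids.
Matching residues: Glu3, Glu5, Glu9, Glu10, Asp16.

3, 5, 9, 10, 16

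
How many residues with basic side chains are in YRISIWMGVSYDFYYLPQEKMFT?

2

K, R, and H are the three residues with basic side chains (ε-amine, guanidinium, and imidazole respectively).
Matching residues: R2, K20.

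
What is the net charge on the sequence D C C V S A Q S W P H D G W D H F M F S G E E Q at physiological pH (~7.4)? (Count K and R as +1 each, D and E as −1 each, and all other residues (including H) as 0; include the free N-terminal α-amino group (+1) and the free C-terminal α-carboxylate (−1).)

Positive (K, R): none → +0.
Negative (D, E): D1, D12, D15, E22, E23 → −5.
The N-terminus (+1) and C-terminus (−1) cancel.
Net charge = (+0) + (−5) = −5.

-5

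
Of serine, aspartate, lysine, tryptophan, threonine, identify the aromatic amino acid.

tryptophan

Phenylalanine (F), tryptophan (W), and tyrosine (Y) have aromatic ring side chains.
Of the listed options, only tryptophan belongs to this group.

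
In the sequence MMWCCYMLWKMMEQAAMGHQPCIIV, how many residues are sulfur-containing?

9

The sulfur-bearing residues are cysteine (–SH) and methionine (–S–CH₃).
Matching residues: M1, M2, C4, C5, M7, M11, M12, M17, C22.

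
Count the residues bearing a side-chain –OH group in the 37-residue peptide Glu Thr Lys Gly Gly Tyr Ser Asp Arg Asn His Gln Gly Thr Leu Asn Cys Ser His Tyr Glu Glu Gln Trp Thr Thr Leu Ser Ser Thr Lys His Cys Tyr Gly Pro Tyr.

S, T, and Y are the three residues with a side-chain hydroxyl.
Matching residues: Thr2, Tyr6, Ser7, Thr14, Ser18, Tyr20, Thr25, Thr26, Ser28, Ser29, Thr30, Tyr34, Tyr37.

13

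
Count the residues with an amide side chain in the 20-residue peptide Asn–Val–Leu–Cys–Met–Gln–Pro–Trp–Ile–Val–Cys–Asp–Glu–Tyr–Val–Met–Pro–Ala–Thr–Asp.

The amide-side-chain residues are Asn (N) and Gln (Q).
Matching residues: Asn1, Gln6.

2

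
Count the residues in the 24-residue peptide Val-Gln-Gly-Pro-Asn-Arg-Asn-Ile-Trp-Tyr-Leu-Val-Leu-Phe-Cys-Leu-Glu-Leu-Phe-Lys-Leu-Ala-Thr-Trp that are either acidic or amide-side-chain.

4

Acidic: D, E. Amide-side-chain: N, Q.
Acidic residues here: Glu17 (1).
Amide-side-chain residues here: Gln2, Asn5, Asn7 (3).
The two groups share no amino acid, so total = 1 + 3 = 4.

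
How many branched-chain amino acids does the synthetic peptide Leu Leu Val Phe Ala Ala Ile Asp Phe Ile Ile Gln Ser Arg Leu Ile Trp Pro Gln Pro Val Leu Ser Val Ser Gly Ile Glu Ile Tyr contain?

13

V, L, and I make up the branched-chain aliphatic group.
Matching residues: Leu1, Leu2, Val3, Ile7, Ile10, Ile11, Leu15, Ile16, Val21, Leu22, Val24, Ile27, Ile29.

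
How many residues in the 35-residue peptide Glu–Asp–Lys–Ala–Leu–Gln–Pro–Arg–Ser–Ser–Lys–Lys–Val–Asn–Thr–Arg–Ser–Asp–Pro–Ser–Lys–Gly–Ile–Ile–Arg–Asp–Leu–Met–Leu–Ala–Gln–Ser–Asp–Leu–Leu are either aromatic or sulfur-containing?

1

Aromatic: F, W, Y. Sulfur-containing: C, M.
Aromatic residues here: none (0).
Sulfur-containing residues here: Met28 (1).
The two groups share no amino acid, so total = 0 + 1 = 1.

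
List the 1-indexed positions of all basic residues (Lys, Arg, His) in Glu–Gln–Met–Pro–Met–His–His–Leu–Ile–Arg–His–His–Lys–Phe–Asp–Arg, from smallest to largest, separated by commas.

Matching residues: His6, His7, Arg10, His11, His12, Lys13, Arg16.

6, 7, 10, 11, 12, 13, 16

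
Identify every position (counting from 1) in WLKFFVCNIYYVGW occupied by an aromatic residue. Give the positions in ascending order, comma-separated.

Matching residues: W1, F4, F5, Y10, Y11, W14.

1, 4, 5, 10, 11, 14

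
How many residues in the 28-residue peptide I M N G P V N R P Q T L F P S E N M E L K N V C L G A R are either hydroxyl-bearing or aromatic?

Hydroxyl-bearing: S, T, Y. Aromatic: F, W, Y.
Hydroxyl-bearing residues here: T11, S15 (2).
Aromatic residues here: F13 (1).
(Y belongs to both groups, but none appear in this sequence.) Total = 2 + 1 = 3.

3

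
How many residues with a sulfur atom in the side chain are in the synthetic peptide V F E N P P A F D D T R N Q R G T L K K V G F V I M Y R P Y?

Cysteine (C, thiol) and methionine (M, thioether) are the two sulfur-containing amino acids.
Matching residues: M26.

1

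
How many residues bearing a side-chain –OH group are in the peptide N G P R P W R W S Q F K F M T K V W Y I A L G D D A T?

S, T, and Y are the three residues with a side-chain hydroxyl.
Matching residues: S9, T15, Y19, T27.

4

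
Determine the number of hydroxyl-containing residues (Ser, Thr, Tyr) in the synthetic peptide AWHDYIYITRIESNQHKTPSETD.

Matching residues: Y5, Y7, T9, S13, T18, S20, T22.

7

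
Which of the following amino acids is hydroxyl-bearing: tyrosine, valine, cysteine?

S, T, and Y are the three residues with a side-chain hydroxyl.
Of the listed options, only tyrosine belongs to this group.

tyrosine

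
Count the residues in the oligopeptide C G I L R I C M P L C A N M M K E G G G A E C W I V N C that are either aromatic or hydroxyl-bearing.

Aromatic: F, W, Y. Hydroxyl-bearing: S, T, Y.
Aromatic residues here: W24 (1).
Hydroxyl-bearing residues here: none (0).
(Y belongs to both groups, but none appear in this sequence.) Total = 1 + 0 = 1.

1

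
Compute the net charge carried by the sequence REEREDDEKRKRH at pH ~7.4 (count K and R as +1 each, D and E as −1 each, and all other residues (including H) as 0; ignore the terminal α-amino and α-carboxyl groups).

0

Positive (K, R): R1, R4, K9, R10, K11, R12 → +6.
Negative (D, E): E2, E3, E5, D6, D7, E8 → −6.
Net charge = (+6) + (−6) = 0.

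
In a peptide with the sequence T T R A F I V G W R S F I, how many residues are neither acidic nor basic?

11

Acidic: D, E. Basic: K, R, H. All other residues are neither.
Matching residues: T1, T2, A4, F5, I6, V7, G8, W9, S11, F12, I13.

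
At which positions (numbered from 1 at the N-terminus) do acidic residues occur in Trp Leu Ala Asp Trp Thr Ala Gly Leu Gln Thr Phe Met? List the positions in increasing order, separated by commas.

4

Aspartate (D) and glutamate (E) have carboxylic-acid side chains and are the acidic amino acids.
Matching residues: Asp4.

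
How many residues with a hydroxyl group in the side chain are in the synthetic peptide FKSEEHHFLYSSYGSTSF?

8

The –OH-bearing residues are Ser, Thr (aliphatic alcohols), and Tyr (phenol).
Matching residues: S3, Y10, S11, S12, Y13, S15, T16, S17.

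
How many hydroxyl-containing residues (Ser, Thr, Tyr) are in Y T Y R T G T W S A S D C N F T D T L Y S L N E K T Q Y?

Matching residues: Y1, T2, Y3, T5, T7, S9, S11, T16, T18, Y20, S21, T26, Y28.

13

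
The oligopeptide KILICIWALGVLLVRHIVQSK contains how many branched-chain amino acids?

Valine (V), leucine (L), and isoleucine (I) are the branched-chain amino acids.
Matching residues: I2, L3, I4, I6, L9, V11, L12, L13, V14, I17, V18.

11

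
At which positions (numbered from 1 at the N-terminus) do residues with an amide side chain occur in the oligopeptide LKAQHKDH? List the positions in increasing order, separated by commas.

4

Asparagine (N) and glutamine (Q) have uncharged amide side chains.
Matching residues: Q4.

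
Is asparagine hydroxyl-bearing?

S, T, and Y are the three residues with a side-chain hydroxyl.
Asparagine is not in this group.

No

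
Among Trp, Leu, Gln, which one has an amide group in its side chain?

Asparagine (N) and glutamine (Q) have uncharged amide side chains.
Of the listed options, only Gln belongs to this group.

Gln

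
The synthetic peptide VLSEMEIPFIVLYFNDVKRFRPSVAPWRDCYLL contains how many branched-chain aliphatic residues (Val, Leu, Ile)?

Matching residues: V1, L2, I7, I10, V11, L12, V17, V24, L32, L33.

10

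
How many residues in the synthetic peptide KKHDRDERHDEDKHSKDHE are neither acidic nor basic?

Acidic: D, E. Basic: K, R, H. All other residues are neither.
Matching residues: S15.

1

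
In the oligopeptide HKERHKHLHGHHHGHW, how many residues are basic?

K, R, and H are the three residues with basic side chains (ε-amine, guanidinium, and imidazole respectively).
Matching residues: H1, K2, R4, H5, K6, H7, H9, H11, H12, H13, H15.

11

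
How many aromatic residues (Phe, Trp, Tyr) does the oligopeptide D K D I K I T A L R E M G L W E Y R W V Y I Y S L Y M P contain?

Matching residues: W15, Y17, W19, Y21, Y23, Y26.

6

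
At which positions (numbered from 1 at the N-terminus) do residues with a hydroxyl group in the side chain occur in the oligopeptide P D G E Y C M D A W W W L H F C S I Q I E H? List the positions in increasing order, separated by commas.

5, 17

S, T, and Y are the three residues with a side-chain hydroxyl.
Matching residues: Y5, S17.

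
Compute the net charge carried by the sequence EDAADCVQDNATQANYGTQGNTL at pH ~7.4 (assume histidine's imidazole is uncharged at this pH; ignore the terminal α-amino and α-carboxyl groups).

The side chains ionized at physiological pH are Lys/Arg (+1) and Asp/Glu (−1); with His treated as neutral, nothing else contributes.
Positive (K, R): none → +0.
Negative (D, E): E1, D2, D5, D9 → −4.
Net charge = (+0) + (−4) = −4.

-4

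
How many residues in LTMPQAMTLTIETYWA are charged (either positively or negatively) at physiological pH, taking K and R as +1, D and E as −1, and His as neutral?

Charged side chains at pH ~7.4: K, R (positive); D, E (negative).
Matching residues: E12.

1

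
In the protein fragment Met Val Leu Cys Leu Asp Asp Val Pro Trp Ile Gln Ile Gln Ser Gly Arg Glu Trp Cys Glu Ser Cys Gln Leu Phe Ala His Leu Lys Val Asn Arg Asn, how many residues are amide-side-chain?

5

The amide-side-chain residues are Asn (N) and Gln (Q).
Matching residues: Gln12, Gln14, Gln24, Asn32, Asn34.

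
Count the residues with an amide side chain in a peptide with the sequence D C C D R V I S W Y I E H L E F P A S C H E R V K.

0

Asparagine (N) and glutamine (Q) have uncharged amide side chains.
None of the 25 residues belong to this group.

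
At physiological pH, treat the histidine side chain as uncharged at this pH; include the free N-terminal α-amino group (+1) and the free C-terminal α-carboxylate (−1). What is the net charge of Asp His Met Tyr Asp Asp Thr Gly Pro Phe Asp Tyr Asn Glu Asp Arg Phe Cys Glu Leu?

The side chains ionized at physiological pH are Lys/Arg (+1) and Asp/Glu (−1); with His treated as neutral, nothing else contributes.
Positive (K, R): Arg16 → +1.
Negative (D, E): Asp1, Asp5, Asp6, Asp11, Glu14, Asp15, Glu19 → −7.
The N-terminus (+1) and C-terminus (−1) cancel.
Net charge = (+1) + (−7) = −6.

-6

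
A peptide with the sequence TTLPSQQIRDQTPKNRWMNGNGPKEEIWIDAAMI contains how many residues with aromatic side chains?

F, W, and Y each carry an aromatic ring on the side chain.
Matching residues: W17, W28.

2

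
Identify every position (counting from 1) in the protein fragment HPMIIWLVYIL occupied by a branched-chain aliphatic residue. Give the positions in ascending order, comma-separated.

4, 5, 7, 8, 10, 11

Matching residues: I4, I5, L7, V8, I10, L11.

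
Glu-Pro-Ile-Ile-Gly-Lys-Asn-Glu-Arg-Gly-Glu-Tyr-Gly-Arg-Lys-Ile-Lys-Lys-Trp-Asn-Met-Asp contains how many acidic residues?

4

The acidic residues are Asp (D) and Glu (E), whose side chains end in a carboxylate group.
Matching residues: Glu1, Glu8, Glu11, Asp22.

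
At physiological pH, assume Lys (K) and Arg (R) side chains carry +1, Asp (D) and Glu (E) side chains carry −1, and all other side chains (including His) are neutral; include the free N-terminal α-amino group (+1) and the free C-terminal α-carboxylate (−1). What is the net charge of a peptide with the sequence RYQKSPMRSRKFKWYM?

+6

Positive (K, R): R1, K4, R8, R10, K11, K13 → +6.
Negative (D, E): none → −0.
The N-terminus (+1) and C-terminus (−1) cancel.
Net charge = (+6) + (−0) = +6.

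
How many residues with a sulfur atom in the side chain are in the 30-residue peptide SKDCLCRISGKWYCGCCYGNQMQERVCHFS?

Cysteine (C, thiol) and methionine (M, thioether) are the two sulfur-containing amino acids.
Matching residues: C4, C6, C14, C16, C17, M22, C27.

7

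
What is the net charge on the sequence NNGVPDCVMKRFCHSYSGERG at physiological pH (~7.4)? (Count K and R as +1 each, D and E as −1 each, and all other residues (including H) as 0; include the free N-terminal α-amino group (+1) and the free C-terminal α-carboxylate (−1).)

Positive (K, R): K10, R11, R20 → +3.
Negative (D, E): D6, E19 → −2.
The N-terminus (+1) and C-terminus (−1) cancel.
Net charge = (+3) + (−2) = +1.

+1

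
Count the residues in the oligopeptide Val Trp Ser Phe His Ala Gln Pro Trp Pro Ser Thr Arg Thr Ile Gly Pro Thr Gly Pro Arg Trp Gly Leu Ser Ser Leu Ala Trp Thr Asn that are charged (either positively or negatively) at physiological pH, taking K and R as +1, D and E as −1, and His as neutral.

2

Charged side chains at pH ~7.4: K, R (positive); D, E (negative).
Matching residues: Arg13, Arg21.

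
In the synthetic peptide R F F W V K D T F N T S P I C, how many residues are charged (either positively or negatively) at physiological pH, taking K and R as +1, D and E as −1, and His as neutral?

Charged side chains at pH ~7.4: K, R (positive); D, E (negative).
Matching residues: R1, K6, D7.

3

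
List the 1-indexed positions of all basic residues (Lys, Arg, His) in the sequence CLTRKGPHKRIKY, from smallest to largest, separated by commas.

4, 5, 8, 9, 10, 12

Matching residues: R4, K5, H8, K9, R10, K12.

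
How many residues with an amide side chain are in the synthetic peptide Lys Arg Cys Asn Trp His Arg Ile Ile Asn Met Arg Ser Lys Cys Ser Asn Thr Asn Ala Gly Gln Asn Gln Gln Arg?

The amide-side-chain residues are Asn (N) and Gln (Q).
Matching residues: Asn4, Asn10, Asn17, Asn19, Gln22, Asn23, Gln24, Gln25.

8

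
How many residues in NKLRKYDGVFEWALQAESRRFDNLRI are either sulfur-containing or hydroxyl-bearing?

2

Sulfur-containing: C, M. Hydroxyl-bearing: S, T, Y.
Sulfur-containing residues here: none (0).
Hydroxyl-bearing residues here: Y6, S18 (2).
The two groups share no amino acid, so total = 0 + 2 = 2.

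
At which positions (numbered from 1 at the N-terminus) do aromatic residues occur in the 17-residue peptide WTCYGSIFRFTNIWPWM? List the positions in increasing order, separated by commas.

1, 4, 8, 10, 14, 16

F, W, and Y each carry an aromatic ring on the side chain.
Matching residues: W1, Y4, F8, F10, W14, W16.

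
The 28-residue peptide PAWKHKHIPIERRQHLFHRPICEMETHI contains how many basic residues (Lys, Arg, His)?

10

Matching residues: K4, H5, K6, H7, R12, R13, H15, H18, R19, H27.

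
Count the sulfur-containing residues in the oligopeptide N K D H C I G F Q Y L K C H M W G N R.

Cysteine (C, thiol) and methionine (M, thioether) are the two sulfur-containing amino acids.
Matching residues: C5, C13, M15.

3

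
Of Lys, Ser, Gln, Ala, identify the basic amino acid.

Lys

K, R, and H are the three residues with basic side chains (ε-amine, guanidinium, and imidazole respectively).
Of the listed options, only Lys belongs to this group.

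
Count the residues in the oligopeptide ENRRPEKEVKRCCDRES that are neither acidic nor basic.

Acidic: D, E. Basic: K, R, H. All other residues are neither.
Matching residues: N2, P5, V9, C12, C13, S17.

6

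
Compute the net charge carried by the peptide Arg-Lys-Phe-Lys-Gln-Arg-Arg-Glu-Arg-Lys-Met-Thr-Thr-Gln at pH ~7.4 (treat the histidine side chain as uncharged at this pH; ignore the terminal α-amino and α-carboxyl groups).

At pH ~7.4 the Lys and Arg side chains are protonated (+1), the Asp and Glu side chains are deprotonated (−1), and with His taken as neutral all other side chains carry no charge.
Positive (K, R): Arg1, Lys2, Lys4, Arg6, Arg7, Arg9, Lys10 → +7.
Negative (D, E): Glu8 → −1.
Net charge = (+7) + (−1) = +6.

+6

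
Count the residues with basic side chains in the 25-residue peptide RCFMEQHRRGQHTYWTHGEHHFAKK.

10

The basic amino acids are Lys (K), Arg (R), and His (H).
Matching residues: R1, H7, R8, R9, H12, H17, H20, H21, K24, K25.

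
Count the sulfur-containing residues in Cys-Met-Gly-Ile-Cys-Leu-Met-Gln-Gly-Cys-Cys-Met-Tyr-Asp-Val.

7

The sulfur-bearing residues are cysteine (–SH) and methionine (–S–CH₃).
Matching residues: Cys1, Met2, Cys5, Met7, Cys10, Cys11, Met12.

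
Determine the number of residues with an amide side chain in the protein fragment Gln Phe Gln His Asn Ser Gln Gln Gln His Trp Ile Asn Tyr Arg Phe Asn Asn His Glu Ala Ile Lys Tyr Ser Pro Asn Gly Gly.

Asparagine (N) and glutamine (Q) have uncharged amide side chains.
Matching residues: Gln1, Gln3, Asn5, Gln7, Gln8, Gln9, Asn13, Asn17, Asn18, Asn27.

10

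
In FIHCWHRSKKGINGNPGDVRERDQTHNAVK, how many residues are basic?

The basic amino acids are Lys (K), Arg (R), and His (H).
Matching residues: H3, H6, R7, K9, K10, R20, R22, H26, K30.

9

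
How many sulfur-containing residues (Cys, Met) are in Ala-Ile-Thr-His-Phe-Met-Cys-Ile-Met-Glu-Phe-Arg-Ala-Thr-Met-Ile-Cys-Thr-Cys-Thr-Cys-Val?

7

Matching residues: Met6, Cys7, Met9, Met15, Cys17, Cys19, Cys21.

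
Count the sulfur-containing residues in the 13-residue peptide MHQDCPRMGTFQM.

The sulfur-bearing residues are cysteine (–SH) and methionine (–S–CH₃).
Matching residues: M1, C5, M8, M13.

4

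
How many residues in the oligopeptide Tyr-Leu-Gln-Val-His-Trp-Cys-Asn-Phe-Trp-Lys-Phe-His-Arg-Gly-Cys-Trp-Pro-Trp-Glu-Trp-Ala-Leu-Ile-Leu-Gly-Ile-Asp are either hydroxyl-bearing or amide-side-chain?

Hydroxyl-bearing: S, T, Y. Amide-side-chain: N, Q.
Hydroxyl-bearing residues here: Tyr1 (1).
Amide-side-chain residues here: Gln3, Asn8 (2).
The two groups share no amino acid, so total = 1 + 2 = 3.

3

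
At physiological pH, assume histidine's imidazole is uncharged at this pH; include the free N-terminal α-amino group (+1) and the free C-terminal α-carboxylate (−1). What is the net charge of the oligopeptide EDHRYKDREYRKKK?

+3

At pH ~7.4 the Lys and Arg side chains are protonated (+1), the Asp and Glu side chains are deprotonated (−1), and with His taken as neutral all other side chains carry no charge.
Positive (K, R): R4, K6, R8, R11, K12, K13, K14 → +7.
Negative (D, E): E1, D2, D7, E9 → −4.
The N-terminus (+1) and C-terminus (−1) cancel.
Net charge = (+7) + (−4) = +3.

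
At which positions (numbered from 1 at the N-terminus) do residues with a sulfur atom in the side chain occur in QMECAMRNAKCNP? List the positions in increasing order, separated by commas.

The sulfur-bearing residues are cysteine (–SH) and methionine (–S–CH₃).
Matching residues: M2, C4, M6, C11.

2, 4, 6, 11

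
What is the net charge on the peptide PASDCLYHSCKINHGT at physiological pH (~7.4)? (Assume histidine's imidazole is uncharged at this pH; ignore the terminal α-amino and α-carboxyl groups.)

The side chains ionized at physiological pH are Lys/Arg (+1) and Asp/Glu (−1); with His treated as neutral, nothing else contributes.
Positive (K, R): K11 → +1.
Negative (D, E): D4 → −1.
Net charge = (+1) + (−1) = 0.

0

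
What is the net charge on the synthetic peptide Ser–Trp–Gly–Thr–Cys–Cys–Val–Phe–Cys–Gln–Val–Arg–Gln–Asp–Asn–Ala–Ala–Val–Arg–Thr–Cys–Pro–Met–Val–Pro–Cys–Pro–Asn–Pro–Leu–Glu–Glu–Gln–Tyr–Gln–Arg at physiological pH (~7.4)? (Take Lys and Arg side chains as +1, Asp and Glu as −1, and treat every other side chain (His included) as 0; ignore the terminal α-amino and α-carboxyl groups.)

Positive (K, R): Arg12, Arg19, Arg36 → +3.
Negative (D, E): Asp14, Glu31, Glu32 → −3.
Net charge = (+3) + (−3) = 0.

0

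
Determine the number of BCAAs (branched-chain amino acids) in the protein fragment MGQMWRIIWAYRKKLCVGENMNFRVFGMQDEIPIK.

The BCAAs are Val, Leu, and Ile — aliphatic side chains with a branch point.
Matching residues: I7, I8, L15, V17, V25, I32, I34.

7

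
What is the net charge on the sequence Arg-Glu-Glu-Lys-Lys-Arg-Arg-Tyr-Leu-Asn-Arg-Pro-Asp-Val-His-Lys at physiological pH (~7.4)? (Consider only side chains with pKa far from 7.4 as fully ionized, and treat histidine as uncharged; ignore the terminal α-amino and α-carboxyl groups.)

At pH ~7.4 the Lys and Arg side chains are protonated (+1), the Asp and Glu side chains are deprotonated (−1), and with His taken as neutral all other side chains carry no charge.
Positive (K, R): Arg1, Lys4, Lys5, Arg6, Arg7, Arg11, Lys16 → +7.
Negative (D, E): Glu2, Glu3, Asp13 → −3.
Net charge = (+7) + (−3) = +4.

+4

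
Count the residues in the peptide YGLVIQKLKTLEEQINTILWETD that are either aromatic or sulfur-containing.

Aromatic: F, W, Y. Sulfur-containing: C, M.
Aromatic residues here: Y1, W20 (2).
Sulfur-containing residues here: none (0).
The two groups share no amino acid, so total = 2 + 0 = 2.

2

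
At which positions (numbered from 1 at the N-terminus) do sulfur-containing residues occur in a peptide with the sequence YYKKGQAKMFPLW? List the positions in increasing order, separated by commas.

Only Cys (C) and Met (M) have a sulfur atom in the side chain.
Matching residues: M9.

9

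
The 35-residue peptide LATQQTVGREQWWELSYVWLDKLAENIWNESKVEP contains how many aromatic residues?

5

F, W, and Y each carry an aromatic ring on the side chain.
Matching residues: W12, W13, Y17, W19, W28.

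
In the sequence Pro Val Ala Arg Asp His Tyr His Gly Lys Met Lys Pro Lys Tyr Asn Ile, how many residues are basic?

Lysine (K), arginine (R), and histidine (H) have basic, nitrogen-containing side chains.
Matching residues: Arg4, His6, His8, Lys10, Lys12, Lys14.

6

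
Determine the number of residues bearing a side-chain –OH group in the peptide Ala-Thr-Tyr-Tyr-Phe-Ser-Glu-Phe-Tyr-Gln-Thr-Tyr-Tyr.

S, T, and Y are the three residues with a side-chain hydroxyl.
Matching residues: Thr2, Tyr3, Tyr4, Ser6, Tyr9, Thr11, Tyr12, Tyr13.

8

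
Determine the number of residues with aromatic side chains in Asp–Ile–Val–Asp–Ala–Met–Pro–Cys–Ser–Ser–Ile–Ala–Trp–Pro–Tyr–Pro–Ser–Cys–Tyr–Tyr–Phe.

Phenylalanine (F), tryptophan (W), and tyrosine (Y) have aromatic ring side chains.
Matching residues: Trp13, Tyr15, Tyr19, Tyr20, Phe21.

5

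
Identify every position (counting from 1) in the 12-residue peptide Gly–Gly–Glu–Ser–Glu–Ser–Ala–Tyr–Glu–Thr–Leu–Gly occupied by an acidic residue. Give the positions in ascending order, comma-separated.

Aspartate (D) and glutamate (E) have carboxylic-acid side chains and are the acidic amino acids.
Matching residues: Glu3, Glu5, Glu9.

3, 5, 9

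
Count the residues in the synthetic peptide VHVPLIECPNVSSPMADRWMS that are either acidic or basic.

4

Acidic: D, E. Basic: H, K, R.
Acidic residues here: E7, D17 (2).
Basic residues here: H2, R18 (2).
The two groups share no amino acid, so total = 2 + 2 = 4.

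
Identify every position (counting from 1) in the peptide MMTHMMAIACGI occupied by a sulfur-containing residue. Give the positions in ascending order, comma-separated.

1, 2, 5, 6, 10

The sulfur-bearing residues are cysteine (–SH) and methionine (–S–CH₃).
Matching residues: M1, M2, M5, M6, C10.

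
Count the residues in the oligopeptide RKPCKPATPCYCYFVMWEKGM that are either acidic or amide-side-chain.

1

Acidic: D, E. Amide-side-chain: N, Q.
Acidic residues here: E18 (1).
Amide-side-chain residues here: none (0).
The two groups share no amino acid, so total = 1 + 0 = 1.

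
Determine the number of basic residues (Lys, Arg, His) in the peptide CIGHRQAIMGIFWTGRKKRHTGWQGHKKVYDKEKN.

12

Matching residues: H4, R5, R16, K17, K18, R19, H20, H26, K27, K28, K32, K34.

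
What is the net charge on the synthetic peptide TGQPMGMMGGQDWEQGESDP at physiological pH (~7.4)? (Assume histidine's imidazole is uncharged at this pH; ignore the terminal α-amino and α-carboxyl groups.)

Near pH 7.4, K and R contribute +1 each, D and E contribute −1 each, and every other side chain (His included, as stated) is uncharged.
Positive (K, R): none → +0.
Negative (D, E): D12, E14, E17, D19 → −4.
Net charge = (+0) + (−4) = −4.

-4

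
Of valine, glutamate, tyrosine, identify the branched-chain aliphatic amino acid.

valine

V, L, and I make up the branched-chain aliphatic group.
Of the listed options, only valine belongs to this group.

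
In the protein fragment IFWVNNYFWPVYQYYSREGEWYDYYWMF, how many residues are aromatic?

Phenylalanine (F), tryptophan (W), and tyrosine (Y) have aromatic ring side chains.
Matching residues: F2, W3, Y7, F8, W9, Y12, Y14, Y15, W21, Y22, Y24, Y25, W26, F28.

14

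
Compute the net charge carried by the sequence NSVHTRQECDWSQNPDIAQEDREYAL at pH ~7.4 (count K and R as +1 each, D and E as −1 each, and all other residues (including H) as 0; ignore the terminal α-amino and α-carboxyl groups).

-4

Positive (K, R): R6, R22 → +2.
Negative (D, E): E8, D10, D16, E20, D21, E23 → −6.
Net charge = (+2) + (−6) = −4.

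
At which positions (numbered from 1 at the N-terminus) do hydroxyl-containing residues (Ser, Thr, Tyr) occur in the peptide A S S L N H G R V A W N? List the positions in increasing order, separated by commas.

2, 3

Matching residues: S2, S3.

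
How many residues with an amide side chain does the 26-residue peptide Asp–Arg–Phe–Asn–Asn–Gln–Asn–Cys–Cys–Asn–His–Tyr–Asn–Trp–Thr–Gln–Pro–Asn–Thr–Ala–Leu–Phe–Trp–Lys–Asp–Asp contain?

The amide-side-chain residues are Asn (N) and Gln (Q).
Matching residues: Asn4, Asn5, Gln6, Asn7, Asn10, Asn13, Gln16, Asn18.

8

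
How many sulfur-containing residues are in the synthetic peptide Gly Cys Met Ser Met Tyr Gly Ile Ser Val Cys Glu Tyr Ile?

Only Cys (C) and Met (M) have a sulfur atom in the side chain.
Matching residues: Cys2, Met3, Met5, Cys11.

4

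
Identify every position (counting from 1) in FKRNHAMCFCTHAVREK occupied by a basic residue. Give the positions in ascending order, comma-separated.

Lysine (K), arginine (R), and histidine (H) have basic, nitrogen-containing side chains.
Matching residues: K2, R3, H5, H12, R15, K17.

2, 3, 5, 12, 15, 17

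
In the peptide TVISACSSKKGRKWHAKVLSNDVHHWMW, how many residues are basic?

8

K, R, and H are the three residues with basic side chains (ε-amine, guanidinium, and imidazole respectively).
Matching residues: K9, K10, R12, K13, H15, K17, H24, H25.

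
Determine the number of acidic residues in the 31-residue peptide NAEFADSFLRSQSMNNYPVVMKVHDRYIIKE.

The acidic residues are Asp (D) and Glu (E), whose side chains end in a carboxylate group.
Matching residues: E3, D6, D25, E31.

4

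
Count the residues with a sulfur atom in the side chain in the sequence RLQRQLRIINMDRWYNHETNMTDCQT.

3

The sulfur-bearing residues are cysteine (–SH) and methionine (–S–CH₃).
Matching residues: M11, M21, C24.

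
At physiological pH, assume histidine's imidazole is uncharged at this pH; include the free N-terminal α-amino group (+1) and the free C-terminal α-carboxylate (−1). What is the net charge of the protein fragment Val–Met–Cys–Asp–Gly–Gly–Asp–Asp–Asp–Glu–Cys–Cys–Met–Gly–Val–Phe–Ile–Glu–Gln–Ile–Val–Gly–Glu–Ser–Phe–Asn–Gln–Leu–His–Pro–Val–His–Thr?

-7

The side chains ionized at physiological pH are Lys/Arg (+1) and Asp/Glu (−1); with His treated as neutral, nothing else contributes.
Positive (K, R): none → +0.
Negative (D, E): Asp4, Asp7, Asp8, Asp9, Glu10, Glu18, Glu23 → −7.
The N-terminus (+1) and C-terminus (−1) cancel.
Net charge = (+0) + (−7) = −7.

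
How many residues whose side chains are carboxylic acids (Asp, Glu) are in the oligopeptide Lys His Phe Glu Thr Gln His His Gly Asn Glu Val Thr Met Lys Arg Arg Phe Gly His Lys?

2

Matching residues: Glu4, Glu11.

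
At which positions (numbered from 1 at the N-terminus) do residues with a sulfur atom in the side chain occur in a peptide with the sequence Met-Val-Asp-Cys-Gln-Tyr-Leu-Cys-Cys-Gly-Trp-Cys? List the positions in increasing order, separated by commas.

Cysteine (C, thiol) and methionine (M, thioether) are the two sulfur-containing amino acids.
Matching residues: Met1, Cys4, Cys8, Cys9, Cys12.

1, 4, 8, 9, 12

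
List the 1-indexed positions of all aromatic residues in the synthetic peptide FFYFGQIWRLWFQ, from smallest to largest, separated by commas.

F, W, and Y each carry an aromatic ring on the side chain.
Matching residues: F1, F2, Y3, F4, W8, W11, F12.

1, 2, 3, 4, 8, 11, 12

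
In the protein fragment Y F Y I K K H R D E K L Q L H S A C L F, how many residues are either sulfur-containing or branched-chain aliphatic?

5

Sulfur-containing: C, M. Branched-chain aliphatic: I, L, V.
Sulfur-containing residues here: C18 (1).
Branched-chain aliphatic residues here: I4, L12, L14, L19 (4).
The two groups share no amino acid, so total = 1 + 4 = 5.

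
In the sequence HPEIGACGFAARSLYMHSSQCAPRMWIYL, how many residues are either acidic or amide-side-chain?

2

Acidic: D, E. Amide-side-chain: N, Q.
Acidic residues here: E3 (1).
Amide-side-chain residues here: Q20 (1).
The two groups share no amino acid, so total = 1 + 1 = 2.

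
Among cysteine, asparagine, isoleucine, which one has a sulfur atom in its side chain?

Cysteine (C, thiol) and methionine (M, thioether) are the two sulfur-containing amino acids.
Of the listed options, only cysteine belongs to this group.

cysteine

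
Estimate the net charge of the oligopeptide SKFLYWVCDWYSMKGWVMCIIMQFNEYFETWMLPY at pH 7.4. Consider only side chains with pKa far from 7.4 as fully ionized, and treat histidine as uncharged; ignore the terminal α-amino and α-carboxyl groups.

At pH ~7.4 the Lys and Arg side chains are protonated (+1), the Asp and Glu side chains are deprotonated (−1), and with His taken as neutral all other side chains carry no charge.
Positive (K, R): K2, K14 → +2.
Negative (D, E): D9, E26, E29 → −3.
Net charge = (+2) + (−3) = −1.

-1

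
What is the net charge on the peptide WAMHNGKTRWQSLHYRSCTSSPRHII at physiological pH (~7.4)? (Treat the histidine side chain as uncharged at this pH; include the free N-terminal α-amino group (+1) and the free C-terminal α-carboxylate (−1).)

+4

Near pH 7.4, K and R contribute +1 each, D and E contribute −1 each, and every other side chain (His included, as stated) is uncharged.
Positive (K, R): K7, R9, R16, R23 → +4.
Negative (D, E): none → −0.
The N-terminus (+1) and C-terminus (−1) cancel.
Net charge = (+4) + (−0) = +4.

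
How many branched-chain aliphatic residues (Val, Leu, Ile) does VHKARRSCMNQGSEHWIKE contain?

Matching residues: V1, I17.

2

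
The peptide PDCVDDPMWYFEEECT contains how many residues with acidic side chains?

The acidic residues are Asp (D) and Glu (E), whose side chains end in a carboxylate group.
Matching residues: D2, D5, D6, E12, E13, E14.

6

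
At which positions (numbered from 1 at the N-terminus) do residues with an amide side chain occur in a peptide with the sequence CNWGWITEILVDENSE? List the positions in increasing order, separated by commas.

The amide-side-chain residues are Asn (N) and Gln (Q).
Matching residues: N2, N14.

2, 14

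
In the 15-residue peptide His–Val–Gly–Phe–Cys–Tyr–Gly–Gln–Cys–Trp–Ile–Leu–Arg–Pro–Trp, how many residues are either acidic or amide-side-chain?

Acidic: D, E. Amide-side-chain: N, Q.
Acidic residues here: none (0).
Amide-side-chain residues here: Gln8 (1).
The two groups share no amino acid, so total = 0 + 1 = 1.

1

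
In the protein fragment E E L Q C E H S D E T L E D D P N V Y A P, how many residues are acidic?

8

The acidic residues are Asp (D) and Glu (E), whose side chains end in a carboxylate group.
Matching residues: E1, E2, E6, D9, E10, E13, D14, D15.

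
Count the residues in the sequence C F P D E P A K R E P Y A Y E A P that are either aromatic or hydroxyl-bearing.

3

Aromatic: F, W, Y. Hydroxyl-bearing: S, T, Y.
Aromatic residues here: F2, Y12, Y14 (3).
Hydroxyl-bearing residues here: Y12, Y14 (2).
Y is in both groups, so the 2 Y residues must not be double-counted.
Total = 3 + 2 − 2 = 3.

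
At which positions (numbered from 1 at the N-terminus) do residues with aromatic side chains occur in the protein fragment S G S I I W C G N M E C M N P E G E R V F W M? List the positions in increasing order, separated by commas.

6, 21, 22

The aromatic amino acids are Phe (F, benzyl), Trp (W, indole), and Tyr (Y, phenol).
Matching residues: W6, F21, W22.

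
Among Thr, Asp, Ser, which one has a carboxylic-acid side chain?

The acidic residues are Asp (D) and Glu (E), whose side chains end in a carboxylate group.
Of the listed options, only Asp belongs to this group.

Asp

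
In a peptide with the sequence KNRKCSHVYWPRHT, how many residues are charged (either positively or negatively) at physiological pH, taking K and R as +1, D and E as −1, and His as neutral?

4

Charged side chains at pH ~7.4: K, R (positive); D, E (negative).
Matching residues: K1, R3, K4, R12.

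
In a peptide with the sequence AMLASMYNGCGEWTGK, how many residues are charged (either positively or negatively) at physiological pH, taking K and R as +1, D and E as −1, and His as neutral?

2

Charged side chains at pH ~7.4: K, R (positive); D, E (negative).
Matching residues: E12, K16.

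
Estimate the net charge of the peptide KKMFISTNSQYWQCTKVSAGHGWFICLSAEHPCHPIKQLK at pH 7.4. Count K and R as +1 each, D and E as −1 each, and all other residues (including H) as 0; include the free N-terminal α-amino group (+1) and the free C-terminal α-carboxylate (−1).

Positive (K, R): K1, K2, K16, K37, K40 → +5.
Negative (D, E): E30 → −1.
The N-terminus (+1) and C-terminus (−1) cancel.
Net charge = (+5) + (−1) = +4.

+4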